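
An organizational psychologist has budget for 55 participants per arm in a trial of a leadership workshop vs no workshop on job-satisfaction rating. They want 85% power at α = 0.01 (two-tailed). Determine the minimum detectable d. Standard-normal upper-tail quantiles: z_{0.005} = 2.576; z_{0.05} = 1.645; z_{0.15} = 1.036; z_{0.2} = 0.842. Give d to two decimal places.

d_min ≈ 0.69

For two independent groups of n = 55 each: d_min = (z_{α/2} + z_β)·√(2/n).
z-sum = 2.576 + 1.036 = 3.612.
d_min = 3.612 × √(2/55) = 3.612 × 0.1907 = 0.689.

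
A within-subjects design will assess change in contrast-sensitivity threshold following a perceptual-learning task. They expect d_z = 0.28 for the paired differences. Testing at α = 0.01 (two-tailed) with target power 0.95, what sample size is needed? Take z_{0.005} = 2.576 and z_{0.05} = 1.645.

n = 228 pairs

For a paired (one-sample on differences) test: n = ((z_{α/2} + z_β) / d)².
z_{α/2} + z_β = 2.576 + 1.645 = 4.221.
n = (4.221 / 0.28)² = 15.075² = 227.26.
Round up.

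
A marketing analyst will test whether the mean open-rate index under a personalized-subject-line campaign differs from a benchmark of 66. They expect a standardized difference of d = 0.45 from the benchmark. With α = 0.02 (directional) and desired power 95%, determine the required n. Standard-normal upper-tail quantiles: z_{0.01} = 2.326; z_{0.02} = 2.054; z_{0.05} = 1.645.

n = 68

For a one-sample test: n = ((z_{α} + z_β) / d)².
z_{α} + z_β = 2.054 + 1.645 = 3.699.
n = (3.699 / 0.45)² = 8.220² = 67.57.
Round up.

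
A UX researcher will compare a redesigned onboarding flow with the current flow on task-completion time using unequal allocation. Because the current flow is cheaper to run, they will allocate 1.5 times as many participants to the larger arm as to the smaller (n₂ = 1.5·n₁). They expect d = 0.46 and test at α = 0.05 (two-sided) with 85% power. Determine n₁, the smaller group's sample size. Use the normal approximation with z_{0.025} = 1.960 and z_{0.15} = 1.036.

With allocation ratio k = n₂/n₁ = 1.5, Var(x̄₁−x̄₂) = σ²(1/n₁ + 1/(k·n₁)) = σ²·(k+1)/(k·n₁).
So n₁ = (1 + 1/k)·((z_{α/2} + z_β)/d)² = 1.667 × (2.996/0.46)².
n₁ = 1.667 × 42.42 = 70.7.
Round up: n₁ = 71, giving n₂ = ⌈1.5 × 71⌉ = ⌈106.5⌉ = 107.

n₁ = 71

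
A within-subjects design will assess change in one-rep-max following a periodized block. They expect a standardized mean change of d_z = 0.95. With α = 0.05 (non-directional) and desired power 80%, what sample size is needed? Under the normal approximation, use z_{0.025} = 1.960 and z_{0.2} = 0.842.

For a paired (one-sample on differences) test: n = ((z_{α/2} + z_β) / d)².
z_{α/2} + z_β = 1.960 + 0.842 = 2.802.
n = (2.802 / 0.95)² = 2.949² = 8.70.
Round up.

n = 9 pairs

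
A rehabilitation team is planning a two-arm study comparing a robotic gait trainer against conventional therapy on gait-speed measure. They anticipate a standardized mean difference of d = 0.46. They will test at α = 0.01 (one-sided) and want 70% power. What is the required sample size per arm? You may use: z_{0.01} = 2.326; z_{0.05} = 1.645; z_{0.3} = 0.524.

For two independent groups with equal n: n = 2·((z_{α} + z_β) / d)².
z_{α} + z_β = 2.326 + 0.524 = 2.850.
n = 2 × (2.850 / 0.46)² = 2 × 6.196² = 2 × 38.39 = 76.8.
Round up to the next whole participant.

n = 77 per group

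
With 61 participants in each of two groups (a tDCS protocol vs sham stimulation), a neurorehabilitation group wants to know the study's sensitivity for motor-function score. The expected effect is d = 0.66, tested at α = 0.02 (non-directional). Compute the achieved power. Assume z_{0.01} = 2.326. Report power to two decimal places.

For two equal groups, power = Φ(d·√(n/2) − z_{α/2}).
d·√(n/2) = 0.66 × √(61/2) = 0.66 × 5.523 = 3.645.
z_β = 3.645 − 2.326 = 1.319.
Power = Φ(1.319) = 0.906.

power ≈ 0.91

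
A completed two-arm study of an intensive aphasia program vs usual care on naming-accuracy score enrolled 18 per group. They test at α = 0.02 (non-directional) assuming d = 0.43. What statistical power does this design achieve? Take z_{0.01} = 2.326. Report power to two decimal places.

power ≈ 0.15

For two equal groups, power = Φ(d·√(n/2) − z_{α/2}).
d·√(n/2) = 0.43 × √(18/2) = 0.43 × 3.000 = 1.290.
z_β = 1.290 − 2.326 = -1.036.
Power = Φ(-1.036) = 0.150.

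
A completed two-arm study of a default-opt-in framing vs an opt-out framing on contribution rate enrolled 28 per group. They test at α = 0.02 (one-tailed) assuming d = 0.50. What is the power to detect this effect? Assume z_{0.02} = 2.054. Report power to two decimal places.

power ≈ 0.43

For two equal groups, power = Φ(d·√(n/2) − z_{α}).
d·√(n/2) = 0.50 × √(28/2) = 0.50 × 3.742 = 1.871.
z_β = 1.871 − 2.054 = -0.183.
Power = Φ(-0.183) = 0.427.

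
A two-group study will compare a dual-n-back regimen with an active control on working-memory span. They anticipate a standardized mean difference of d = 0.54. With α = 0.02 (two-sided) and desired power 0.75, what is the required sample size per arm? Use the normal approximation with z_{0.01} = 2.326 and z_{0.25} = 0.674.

For two independent groups with equal n: n = 2·((z_{α/2} + z_β) / d)².
z_{α/2} + z_β = 2.326 + 0.674 = 3.000.
n = 2 × (3.000 / 0.54)² = 2 × 5.556² = 2 × 30.86 = 61.7.
Round up to the next whole participant.

n = 62 per group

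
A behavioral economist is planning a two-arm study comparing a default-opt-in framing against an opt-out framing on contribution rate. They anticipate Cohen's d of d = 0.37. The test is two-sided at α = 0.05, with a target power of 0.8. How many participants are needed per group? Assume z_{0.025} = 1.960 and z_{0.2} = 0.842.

n = 115 per group

For two independent groups with equal n: n = 2·((z_{α/2} + z_β) / d)².
z_{α/2} + z_β = 1.960 + 0.842 = 2.802.
n = 2 × (2.802 / 0.37)² = 2 × 7.573² = 2 × 57.35 = 114.7.
Round up to the next whole participant.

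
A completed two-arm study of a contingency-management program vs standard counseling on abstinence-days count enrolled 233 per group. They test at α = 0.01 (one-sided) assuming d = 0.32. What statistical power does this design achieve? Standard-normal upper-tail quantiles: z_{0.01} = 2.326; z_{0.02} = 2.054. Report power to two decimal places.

power ≈ 0.87

For two equal groups, power = Φ(d·√(n/2) − z_{α}).
d·√(n/2) = 0.32 × √(233/2) = 0.32 × 10.794 = 3.454.
z_β = 3.454 − 2.326 = 1.128.
Power = Φ(1.128) = 0.870.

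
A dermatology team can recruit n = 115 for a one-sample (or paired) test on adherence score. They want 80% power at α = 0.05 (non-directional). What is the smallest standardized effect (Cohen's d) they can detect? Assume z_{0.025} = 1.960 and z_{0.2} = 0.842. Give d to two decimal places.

d_min ≈ 0.26

For a single sample (or paired design) of n = 115: d_min = (z_{α/2} + z_β)/√n.
z-sum = 1.960 + 0.842 = 2.802.
d_min = 2.802 / √115 = 2.802 / 10.724 = 0.261.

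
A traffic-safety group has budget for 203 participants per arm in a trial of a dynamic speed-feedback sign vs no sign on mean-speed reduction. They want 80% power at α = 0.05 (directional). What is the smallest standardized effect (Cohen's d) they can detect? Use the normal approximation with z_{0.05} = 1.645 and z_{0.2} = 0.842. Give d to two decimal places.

For two independent groups of n = 203 each: d_min = (z_{α} + z_β)·√(2/n).
z-sum = 1.645 + 0.842 = 2.487.
d_min = 2.487 × √(2/203) = 2.487 × 0.0993 = 0.247.

d_min ≈ 0.25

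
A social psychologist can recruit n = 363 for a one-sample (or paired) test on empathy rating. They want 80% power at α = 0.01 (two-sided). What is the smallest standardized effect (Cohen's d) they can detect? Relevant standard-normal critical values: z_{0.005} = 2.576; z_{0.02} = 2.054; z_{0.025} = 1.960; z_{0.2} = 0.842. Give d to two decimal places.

d_min ≈ 0.18

For a single sample (or paired design) of n = 363: d_min = (z_{α/2} + z_β)/√n.
z-sum = 2.576 + 0.842 = 3.418.
d_min = 3.418 / √363 = 3.418 / 19.053 = 0.179.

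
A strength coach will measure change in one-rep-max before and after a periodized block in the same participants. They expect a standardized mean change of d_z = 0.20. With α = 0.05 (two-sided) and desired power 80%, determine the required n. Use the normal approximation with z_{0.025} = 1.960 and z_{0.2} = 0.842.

n = 197 pairs

For a paired (one-sample on differences) test: n = ((z_{α/2} + z_β) / d)².
z_{α/2} + z_β = 1.960 + 0.842 = 2.802.
n = (2.802 / 0.20)² = 14.010² = 196.28.
Round up.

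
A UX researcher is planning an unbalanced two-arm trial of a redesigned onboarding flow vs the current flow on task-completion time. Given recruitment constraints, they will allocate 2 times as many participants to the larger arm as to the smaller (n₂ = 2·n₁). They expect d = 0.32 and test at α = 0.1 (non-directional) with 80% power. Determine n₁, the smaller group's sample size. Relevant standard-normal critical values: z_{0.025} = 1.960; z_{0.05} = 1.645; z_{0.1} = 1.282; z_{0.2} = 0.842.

n₁ = 91

With allocation ratio k = n₂/n₁ = 2, Var(x̄₁−x̄₂) = σ²(1/n₁ + 1/(k·n₁)) = σ²·(k+1)/(k·n₁).
So n₁ = (1 + 1/k)·((z_{α/2} + z_β)/d)² = 1.500 × (2.487/0.32)².
n₁ = 1.500 × 60.40 = 90.6.
Round up: n₁ = 91, giving n₂ = 2 × 91 = 182.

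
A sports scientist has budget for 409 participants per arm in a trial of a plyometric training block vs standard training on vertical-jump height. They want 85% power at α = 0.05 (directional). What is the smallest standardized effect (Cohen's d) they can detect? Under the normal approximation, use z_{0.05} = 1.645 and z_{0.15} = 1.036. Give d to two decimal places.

d_min ≈ 0.19

For two independent groups of n = 409 each: d_min = (z_{α} + z_β)·√(2/n).
z-sum = 1.645 + 1.036 = 2.681.
d_min = 2.681 × √(2/409) = 2.681 × 0.0699 = 0.187.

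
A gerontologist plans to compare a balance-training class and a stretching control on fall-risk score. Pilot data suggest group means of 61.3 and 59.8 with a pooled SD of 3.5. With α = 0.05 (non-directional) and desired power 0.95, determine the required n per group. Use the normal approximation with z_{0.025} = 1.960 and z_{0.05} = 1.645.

n = 142 per group

Cohen's d = |M₁ − M₂| / SD_pooled = |61.3 − 59.8| / 3.5 = 1.5 / 3.5 = 0.429.
For two independent groups with equal n: n = 2·((z_{α/2} + z_β) / d)².
z_{α/2} + z_β = 1.960 + 1.645 = 3.605.
n = 2 × (3.605 / 0.429)² = 2 × 8.403² = 2 × 70.61 = 141.2.
Round up to the next whole participant.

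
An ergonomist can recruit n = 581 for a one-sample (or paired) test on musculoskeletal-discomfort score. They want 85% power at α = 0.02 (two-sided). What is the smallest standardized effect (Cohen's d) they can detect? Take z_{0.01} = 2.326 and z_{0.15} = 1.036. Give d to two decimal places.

For a single sample (or paired design) of n = 581: d_min = (z_{α/2} + z_β)/√n.
z-sum = 2.326 + 1.036 = 3.362.
d_min = 3.362 / √581 = 3.362 / 24.104 = 0.139.

d_min ≈ 0.14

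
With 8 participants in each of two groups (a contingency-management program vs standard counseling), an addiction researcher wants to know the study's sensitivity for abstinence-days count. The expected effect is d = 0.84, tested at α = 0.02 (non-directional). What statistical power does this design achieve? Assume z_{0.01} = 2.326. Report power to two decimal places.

power ≈ 0.26

For two equal groups, power = Φ(d·√(n/2) − z_{α/2}).
d·√(n/2) = 0.84 × √(8/2) = 0.84 × 2.000 = 1.680.
z_β = 1.680 − 2.326 = -0.646.
Power = Φ(-0.646) = 0.259.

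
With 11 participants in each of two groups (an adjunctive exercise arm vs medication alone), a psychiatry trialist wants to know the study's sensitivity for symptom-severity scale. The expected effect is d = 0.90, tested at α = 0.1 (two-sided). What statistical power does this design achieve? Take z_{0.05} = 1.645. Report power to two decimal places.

power ≈ 0.68

For two equal groups, power = Φ(d·√(n/2) − z_{α/2}).
d·√(n/2) = 0.90 × √(11/2) = 0.90 × 2.345 = 2.111.
z_β = 2.111 − 1.645 = 0.466.
Power = Φ(0.466) = 0.679.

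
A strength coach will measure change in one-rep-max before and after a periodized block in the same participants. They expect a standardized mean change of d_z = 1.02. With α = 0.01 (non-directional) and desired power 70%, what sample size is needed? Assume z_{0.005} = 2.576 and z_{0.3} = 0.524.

n = 10 pairs

For a paired (one-sample on differences) test: n = ((z_{α/2} + z_β) / d)².
z_{α/2} + z_β = 2.576 + 0.524 = 3.100.
n = (3.100 / 1.02)² = 3.039² = 9.24.
Round up.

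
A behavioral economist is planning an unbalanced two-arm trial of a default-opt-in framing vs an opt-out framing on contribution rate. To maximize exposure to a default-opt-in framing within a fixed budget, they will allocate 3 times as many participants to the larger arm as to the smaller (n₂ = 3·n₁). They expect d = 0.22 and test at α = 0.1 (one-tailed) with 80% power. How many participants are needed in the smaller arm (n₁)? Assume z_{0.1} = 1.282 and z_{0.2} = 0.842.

n₁ = 125

With allocation ratio k = n₂/n₁ = 3, Var(x̄₁−x̄₂) = σ²(1/n₁ + 1/(k·n₁)) = σ²·(k+1)/(k·n₁).
So n₁ = (1 + 1/k)·((z_{α} + z_β)/d)² = 1.333 × (2.124/0.22)².
n₁ = 1.333 × 93.21 = 124.3.
Round up: n₁ = 125, giving n₂ = 3 × 125 = 375.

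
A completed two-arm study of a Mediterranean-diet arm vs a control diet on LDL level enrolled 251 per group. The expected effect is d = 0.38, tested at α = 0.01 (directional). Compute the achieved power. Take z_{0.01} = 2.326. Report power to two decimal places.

power ≈ 0.97

For two equal groups, power = Φ(d·√(n/2) − z_{α}).
d·√(n/2) = 0.38 × √(251/2) = 0.38 × 11.203 = 4.257.
z_β = 4.257 − 2.326 = 1.931.
Power = Φ(1.931) = 0.973.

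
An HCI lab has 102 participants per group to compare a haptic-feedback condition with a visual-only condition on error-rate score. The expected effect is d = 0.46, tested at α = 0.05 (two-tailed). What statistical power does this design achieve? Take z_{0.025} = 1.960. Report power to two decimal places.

For two equal groups, power = Φ(d·√(n/2) − z_{α/2}).
d·√(n/2) = 0.46 × √(102/2) = 0.46 × 7.141 = 3.285.
z_β = 3.285 − 1.960 = 1.325.
Power = Φ(1.325) = 0.907.

power ≈ 0.91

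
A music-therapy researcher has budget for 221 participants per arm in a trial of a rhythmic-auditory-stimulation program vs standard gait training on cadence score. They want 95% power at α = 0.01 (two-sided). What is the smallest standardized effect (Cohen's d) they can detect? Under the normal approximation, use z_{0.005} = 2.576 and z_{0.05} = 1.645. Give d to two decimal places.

For two independent groups of n = 221 each: d_min = (z_{α/2} + z_β)·√(2/n).
z-sum = 2.576 + 1.645 = 4.221.
d_min = 4.221 × √(2/221) = 4.221 × 0.0951 = 0.402.

d_min ≈ 0.40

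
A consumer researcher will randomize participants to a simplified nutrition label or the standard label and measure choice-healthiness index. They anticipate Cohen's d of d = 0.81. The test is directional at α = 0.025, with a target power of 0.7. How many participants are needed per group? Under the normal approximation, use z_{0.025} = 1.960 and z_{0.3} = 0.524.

For two independent groups with equal n: n = 2·((z_{α} + z_β) / d)².
z_{α} + z_β = 1.960 + 0.524 = 2.484.
n = 2 × (2.484 / 0.81)² = 2 × 3.067² = 2 × 9.40 = 18.8.
Round up to the next whole participant.

n = 19 per group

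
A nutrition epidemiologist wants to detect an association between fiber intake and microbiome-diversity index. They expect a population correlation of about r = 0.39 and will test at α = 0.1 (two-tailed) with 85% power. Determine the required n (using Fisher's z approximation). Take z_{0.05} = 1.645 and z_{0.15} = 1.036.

n = 46

Fisher's z: C = ½·ln((1+r)/(1−r)) = ½·ln(2.2787) = 0.4118.
n = ((z_{α/2} + z_β)/C)² + 3.
(1.645 + 1.036) / 0.4118 = 2.681 / 0.4118 = 6.510.
n = 6.510² + 3 = 42.39 + 3 = 45.4.
Round up.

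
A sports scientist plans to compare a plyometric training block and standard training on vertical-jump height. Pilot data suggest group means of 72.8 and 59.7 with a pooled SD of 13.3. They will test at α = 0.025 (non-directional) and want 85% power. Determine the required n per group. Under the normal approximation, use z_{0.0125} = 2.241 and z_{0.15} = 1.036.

n = 23 per group

Cohen's d = |M₁ − M₂| / SD_pooled = |72.8 − 59.7| / 13.3 = 13.1 / 13.3 = 0.985.
For two independent groups with equal n: n = 2·((z_{α/2} + z_β) / d)².
z_{α/2} + z_β = 2.241 + 1.036 = 3.277.
n = 2 × (3.277 / 0.985)² = 2 × 3.327² = 2 × 11.07 = 22.1.
Round up to the next whole participant.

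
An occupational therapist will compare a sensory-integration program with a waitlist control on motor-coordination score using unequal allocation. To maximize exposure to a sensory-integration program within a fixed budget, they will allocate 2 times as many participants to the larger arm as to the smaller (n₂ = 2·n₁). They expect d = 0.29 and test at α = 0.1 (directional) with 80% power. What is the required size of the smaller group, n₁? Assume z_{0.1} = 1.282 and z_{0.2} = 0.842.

With allocation ratio k = n₂/n₁ = 2, Var(x̄₁−x̄₂) = σ²(1/n₁ + 1/(k·n₁)) = σ²·(k+1)/(k·n₁).
So n₁ = (1 + 1/k)·((z_{α} + z_β)/d)² = 1.500 × (2.124/0.29)².
n₁ = 1.500 × 53.64 = 80.5.
Round up: n₁ = 81, giving n₂ = 2 × 81 = 162.

n₁ = 81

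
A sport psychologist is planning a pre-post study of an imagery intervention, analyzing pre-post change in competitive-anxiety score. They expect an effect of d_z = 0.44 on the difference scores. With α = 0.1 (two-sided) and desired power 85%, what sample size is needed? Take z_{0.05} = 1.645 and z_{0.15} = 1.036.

For a paired (one-sample on differences) test: n = ((z_{α/2} + z_β) / d)².
z_{α/2} + z_β = 1.645 + 1.036 = 2.681.
n = (2.681 / 0.44)² = 6.093² = 37.13.
Round up.

n = 38 pairs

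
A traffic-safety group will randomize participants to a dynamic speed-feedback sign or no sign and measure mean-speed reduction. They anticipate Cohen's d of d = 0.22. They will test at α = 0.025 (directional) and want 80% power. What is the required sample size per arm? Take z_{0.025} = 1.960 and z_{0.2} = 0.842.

n = 325 per group

For two independent groups with equal n: n = 2·((z_{α} + z_β) / d)².
z_{α} + z_β = 1.960 + 0.842 = 2.802.
n = 2 × (2.802 / 0.22)² = 2 × 12.736² = 2 × 162.21 = 324.4.
Round up to the next whole participant.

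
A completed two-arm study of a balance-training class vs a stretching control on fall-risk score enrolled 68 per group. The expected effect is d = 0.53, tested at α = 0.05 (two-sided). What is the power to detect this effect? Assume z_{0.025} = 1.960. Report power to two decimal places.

For two equal groups, power = Φ(d·√(n/2) − z_{α/2}).
d·√(n/2) = 0.53 × √(68/2) = 0.53 × 5.831 = 3.090.
z_β = 3.090 − 1.960 = 1.130.
Power = Φ(1.130) = 0.871.

power ≈ 0.87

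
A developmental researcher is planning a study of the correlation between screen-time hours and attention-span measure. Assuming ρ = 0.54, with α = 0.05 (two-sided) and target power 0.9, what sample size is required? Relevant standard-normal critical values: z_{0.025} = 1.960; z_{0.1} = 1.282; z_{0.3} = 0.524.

Fisher's z: C = ½·ln((1+r)/(1−r)) = ½·ln(3.3478) = 0.6042.
n = ((z_{α/2} + z_β)/C)² + 3.
(1.960 + 1.282) / 0.6042 = 3.242 / 0.6042 = 5.366.
n = 5.366² + 3 = 28.79 + 3 = 31.8.
Round up.

n = 32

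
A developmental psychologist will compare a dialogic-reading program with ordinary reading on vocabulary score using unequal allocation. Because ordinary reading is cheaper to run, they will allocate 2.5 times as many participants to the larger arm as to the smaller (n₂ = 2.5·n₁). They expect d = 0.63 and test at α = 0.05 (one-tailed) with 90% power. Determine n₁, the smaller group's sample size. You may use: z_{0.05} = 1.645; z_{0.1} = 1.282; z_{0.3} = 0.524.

n₁ = 31

With allocation ratio k = n₂/n₁ = 2.5, Var(x̄₁−x̄₂) = σ²(1/n₁ + 1/(k·n₁)) = σ²·(k+1)/(k·n₁).
So n₁ = (1 + 1/k)·((z_{α} + z_β)/d)² = 1.400 × (2.927/0.63)².
n₁ = 1.400 × 21.59 = 30.2.
Round up: n₁ = 31, giving n₂ = ⌈2.5 × 31⌉ = ⌈77.5⌉ = 78.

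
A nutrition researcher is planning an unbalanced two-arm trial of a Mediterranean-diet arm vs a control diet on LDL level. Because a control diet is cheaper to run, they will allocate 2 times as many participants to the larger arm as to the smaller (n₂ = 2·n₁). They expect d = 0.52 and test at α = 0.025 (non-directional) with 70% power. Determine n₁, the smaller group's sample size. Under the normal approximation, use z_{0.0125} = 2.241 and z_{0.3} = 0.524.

n₁ = 43

With allocation ratio k = n₂/n₁ = 2, Var(x̄₁−x̄₂) = σ²(1/n₁ + 1/(k·n₁)) = σ²·(k+1)/(k·n₁).
So n₁ = (1 + 1/k)·((z_{α/2} + z_β)/d)² = 1.500 × (2.765/0.52)².
n₁ = 1.500 × 28.27 = 42.4.
Round up: n₁ = 43, giving n₂ = 2 × 43 = 86.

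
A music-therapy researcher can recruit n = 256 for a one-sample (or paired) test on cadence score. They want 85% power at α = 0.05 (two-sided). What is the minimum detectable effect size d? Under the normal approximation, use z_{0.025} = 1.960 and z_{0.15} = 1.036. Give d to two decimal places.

d_min ≈ 0.19

For a single sample (or paired design) of n = 256: d_min = (z_{α/2} + z_β)/√n.
z-sum = 1.960 + 1.036 = 2.996.
d_min = 2.996 / √256 = 2.996 / 16.000 = 0.187.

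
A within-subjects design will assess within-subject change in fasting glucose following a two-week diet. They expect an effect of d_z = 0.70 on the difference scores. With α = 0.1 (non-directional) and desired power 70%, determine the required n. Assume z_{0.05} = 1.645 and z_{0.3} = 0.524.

For a paired (one-sample on differences) test: n = ((z_{α/2} + z_β) / d)².
z_{α/2} + z_β = 1.645 + 0.524 = 2.169.
n = (2.169 / 0.70)² = 3.099² = 9.60.
Round up.

n = 10 pairs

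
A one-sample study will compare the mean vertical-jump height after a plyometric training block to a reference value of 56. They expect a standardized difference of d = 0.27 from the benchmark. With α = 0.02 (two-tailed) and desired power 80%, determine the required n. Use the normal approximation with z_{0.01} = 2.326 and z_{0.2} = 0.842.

For a one-sample test: n = ((z_{α/2} + z_β) / d)².
z_{α/2} + z_β = 2.326 + 0.842 = 3.168.
n = (3.168 / 0.27)² = 11.733² = 137.67.
Round up.

n = 138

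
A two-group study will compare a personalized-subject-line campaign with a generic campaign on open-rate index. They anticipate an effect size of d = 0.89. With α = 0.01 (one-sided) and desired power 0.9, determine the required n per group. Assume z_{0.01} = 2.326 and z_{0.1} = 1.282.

n = 33 per group

For two independent groups with equal n: n = 2·((z_{α} + z_β) / d)².
z_{α} + z_β = 2.326 + 1.282 = 3.608.
n = 2 × (3.608 / 0.89)² = 2 × 4.054² = 2 × 16.43 = 32.9.
Round up to the next whole participant.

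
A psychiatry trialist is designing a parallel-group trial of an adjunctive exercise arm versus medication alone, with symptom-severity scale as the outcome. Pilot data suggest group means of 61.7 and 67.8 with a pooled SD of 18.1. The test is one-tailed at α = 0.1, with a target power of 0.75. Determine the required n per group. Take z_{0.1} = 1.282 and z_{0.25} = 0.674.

n = 68 per group

Cohen's d = |M₁ − M₂| / SD_pooled = |61.7 − 67.8| / 18.1 = 6.1 / 18.1 = 0.337.
For two independent groups with equal n: n = 2·((z_{α} + z_β) / d)².
z_{α} + z_β = 1.282 + 0.674 = 1.956.
n = 2 × (1.956 / 0.337)² = 2 × 5.804² = 2 × 33.69 = 67.4.
Round up to the next whole participant.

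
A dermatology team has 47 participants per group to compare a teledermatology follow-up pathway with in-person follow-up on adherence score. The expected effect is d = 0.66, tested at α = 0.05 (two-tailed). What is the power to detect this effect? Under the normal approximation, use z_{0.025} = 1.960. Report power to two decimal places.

For two equal groups, power = Φ(d·√(n/2) − z_{α/2}).
d·√(n/2) = 0.66 × √(47/2) = 0.66 × 4.848 = 3.199.
z_β = 3.199 − 1.960 = 1.239.
Power = Φ(1.239) = 0.892.

power ≈ 0.89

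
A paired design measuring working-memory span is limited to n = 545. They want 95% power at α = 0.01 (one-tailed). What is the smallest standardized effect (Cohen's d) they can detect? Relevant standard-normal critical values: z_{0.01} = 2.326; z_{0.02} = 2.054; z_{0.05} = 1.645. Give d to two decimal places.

d_min ≈ 0.17

For a single sample (or paired design) of n = 545: d_min = (z_{α} + z_β)/√n.
z-sum = 2.326 + 1.645 = 3.971.
d_min = 3.971 / √545 = 3.971 / 23.345 = 0.170.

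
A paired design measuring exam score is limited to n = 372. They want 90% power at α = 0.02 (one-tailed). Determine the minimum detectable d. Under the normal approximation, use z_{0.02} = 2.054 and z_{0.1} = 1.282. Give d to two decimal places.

d_min ≈ 0.17

For a single sample (or paired design) of n = 372: d_min = (z_{α} + z_β)/√n.
z-sum = 2.054 + 1.282 = 3.336.
d_min = 3.336 / √372 = 3.336 / 19.287 = 0.173.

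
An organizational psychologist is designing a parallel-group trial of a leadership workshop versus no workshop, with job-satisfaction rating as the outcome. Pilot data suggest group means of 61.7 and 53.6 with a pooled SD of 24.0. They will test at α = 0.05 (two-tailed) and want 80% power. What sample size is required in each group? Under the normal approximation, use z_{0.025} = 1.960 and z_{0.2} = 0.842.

Cohen's d = |M₁ − M₂| / SD_pooled = |61.7 − 53.6| / 24.0 = 8.1 / 24.0 = 0.338.
For two independent groups with equal n: n = 2·((z_{α/2} + z_β) / d)².
z_{α/2} + z_β = 1.960 + 0.842 = 2.802.
n = 2 × (2.802 / 0.338)² = 2 × 8.290² = 2 × 68.72 = 137.4.
Round up to the next whole participant.

n = 138 per group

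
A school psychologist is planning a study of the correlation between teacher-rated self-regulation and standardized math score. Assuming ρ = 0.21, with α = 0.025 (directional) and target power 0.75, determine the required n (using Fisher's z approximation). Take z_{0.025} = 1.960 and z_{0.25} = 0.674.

n = 156

Fisher's z: C = ½·ln((1+r)/(1−r)) = ½·ln(1.5316) = 0.2132.
n = ((z_{α} + z_β)/C)² + 3.
(1.960 + 0.674) / 0.2132 = 2.634 / 0.2132 = 12.355.
n = 12.355² + 3 = 152.64 + 3 = 155.6.
Round up.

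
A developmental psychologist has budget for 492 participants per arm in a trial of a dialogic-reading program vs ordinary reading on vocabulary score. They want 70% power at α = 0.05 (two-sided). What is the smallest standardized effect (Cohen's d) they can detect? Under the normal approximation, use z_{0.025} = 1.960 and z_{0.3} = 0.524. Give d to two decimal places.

For two independent groups of n = 492 each: d_min = (z_{α/2} + z_β)·√(2/n).
z-sum = 1.960 + 0.524 = 2.484.
d_min = 2.484 × √(2/492) = 2.484 × 0.0638 = 0.158.

d_min ≈ 0.16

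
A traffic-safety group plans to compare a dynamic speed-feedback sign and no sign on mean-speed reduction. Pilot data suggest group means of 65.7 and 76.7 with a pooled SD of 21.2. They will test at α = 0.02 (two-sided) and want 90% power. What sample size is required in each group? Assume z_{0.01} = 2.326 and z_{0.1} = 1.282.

Cohen's d = |M₁ − M₂| / SD_pooled = |65.7 − 76.7| / 21.2 = 11.0 / 21.2 = 0.519.
For two independent groups with equal n: n = 2·((z_{α/2} + z_β) / d)².
z_{α/2} + z_β = 2.326 + 1.282 = 3.608.
n = 2 × (3.608 / 0.519)² = 2 × 6.952² = 2 × 48.33 = 96.7.
Round up to the next whole participant.

n = 97 per group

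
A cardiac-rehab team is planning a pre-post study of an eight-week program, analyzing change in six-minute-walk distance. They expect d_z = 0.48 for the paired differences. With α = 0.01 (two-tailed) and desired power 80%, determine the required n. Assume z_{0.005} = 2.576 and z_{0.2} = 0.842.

n = 51 pairs

For a paired (one-sample on differences) test: n = ((z_{α/2} + z_β) / d)².
z_{α/2} + z_β = 2.576 + 0.842 = 3.418.
n = (3.418 / 0.48)² = 7.121² = 50.71.
Round up.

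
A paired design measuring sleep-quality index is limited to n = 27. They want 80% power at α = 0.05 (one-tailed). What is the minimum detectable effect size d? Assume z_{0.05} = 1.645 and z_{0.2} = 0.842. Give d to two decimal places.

For a single sample (or paired design) of n = 27: d_min = (z_{α} + z_β)/√n.
z-sum = 1.645 + 0.842 = 2.487.
d_min = 2.487 / √27 = 2.487 / 5.196 = 0.479.

d_min ≈ 0.48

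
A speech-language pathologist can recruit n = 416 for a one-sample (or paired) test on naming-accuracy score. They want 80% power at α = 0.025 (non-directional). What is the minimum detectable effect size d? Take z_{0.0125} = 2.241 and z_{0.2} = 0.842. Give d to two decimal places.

For a single sample (or paired design) of n = 416: d_min = (z_{α/2} + z_β)/√n.
z-sum = 2.241 + 0.842 = 3.083.
d_min = 3.083 / √416 = 3.083 / 20.396 = 0.151.

d_min ≈ 0.15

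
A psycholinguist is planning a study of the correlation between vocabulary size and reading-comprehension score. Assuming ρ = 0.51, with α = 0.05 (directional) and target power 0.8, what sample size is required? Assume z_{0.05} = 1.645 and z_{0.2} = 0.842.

n = 23

Fisher's z: C = ½·ln((1+r)/(1−r)) = ½·ln(3.0816) = 0.5627.
n = ((z_{α} + z_β)/C)² + 3.
(1.645 + 0.842) / 0.5627 = 2.487 / 0.5627 = 4.420.
n = 4.420² + 3 = 19.53 + 3 = 22.5.
Round up.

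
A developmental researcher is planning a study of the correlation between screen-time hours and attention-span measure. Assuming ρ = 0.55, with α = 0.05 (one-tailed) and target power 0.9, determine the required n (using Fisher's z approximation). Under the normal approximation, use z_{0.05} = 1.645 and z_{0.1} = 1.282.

Fisher's z: C = ½·ln((1+r)/(1−r)) = ½·ln(3.4444) = 0.6184.
n = ((z_{α} + z_β)/C)² + 3.
(1.645 + 1.282) / 0.6184 = 2.927 / 0.6184 = 4.733.
n = 4.733² + 3 = 22.40 + 3 = 25.4.
Round up.

n = 26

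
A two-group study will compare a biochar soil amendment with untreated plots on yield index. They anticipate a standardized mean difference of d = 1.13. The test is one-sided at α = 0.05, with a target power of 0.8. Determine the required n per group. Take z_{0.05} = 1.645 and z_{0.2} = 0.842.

n = 10 per group

For two independent groups with equal n: n = 2·((z_{α} + z_β) / d)².
z_{α} + z_β = 1.645 + 0.842 = 2.487.
n = 2 × (2.487 / 1.13)² = 2 × 2.201² = 2 × 4.84 = 9.7.
Round up to the next whole participant.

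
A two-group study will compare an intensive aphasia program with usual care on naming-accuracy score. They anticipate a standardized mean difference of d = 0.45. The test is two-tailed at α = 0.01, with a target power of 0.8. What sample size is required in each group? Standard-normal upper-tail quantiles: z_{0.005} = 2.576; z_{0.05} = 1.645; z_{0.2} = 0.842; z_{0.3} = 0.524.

n = 116 per group

For two independent groups with equal n: n = 2·((z_{α/2} + z_β) / d)².
z_{α/2} + z_β = 2.576 + 0.842 = 3.418.
n = 2 × (3.418 / 0.45)² = 2 × 7.596² = 2 × 57.69 = 115.4.
Round up to the next whole participant.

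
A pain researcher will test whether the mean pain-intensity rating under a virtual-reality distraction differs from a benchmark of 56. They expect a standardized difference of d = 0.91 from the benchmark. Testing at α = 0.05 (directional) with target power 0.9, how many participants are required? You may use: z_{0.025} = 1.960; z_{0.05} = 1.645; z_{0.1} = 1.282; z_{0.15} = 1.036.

For a one-sample test: n = ((z_{α} + z_β) / d)².
z_{α} + z_β = 1.645 + 1.282 = 2.927.
n = (2.927 / 0.91)² = 3.216² = 10.35.
Round up.

n = 11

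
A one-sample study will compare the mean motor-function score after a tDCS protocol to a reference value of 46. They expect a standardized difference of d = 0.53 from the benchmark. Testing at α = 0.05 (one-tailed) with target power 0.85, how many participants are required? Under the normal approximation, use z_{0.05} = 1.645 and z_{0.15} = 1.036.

For a one-sample test: n = ((z_{α} + z_β) / d)².
z_{α} + z_β = 1.645 + 1.036 = 2.681.
n = (2.681 / 0.53)² = 5.058² = 25.59.
Round up.

n = 26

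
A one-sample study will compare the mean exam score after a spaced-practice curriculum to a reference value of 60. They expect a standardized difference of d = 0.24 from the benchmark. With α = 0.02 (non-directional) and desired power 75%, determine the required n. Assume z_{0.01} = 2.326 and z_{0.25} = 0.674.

For a one-sample test: n = ((z_{α/2} + z_β) / d)².
z_{α/2} + z_β = 2.326 + 0.674 = 3.000.
n = (3.000 / 0.24)² = 12.500² = 156.25.
Round up.

n = 157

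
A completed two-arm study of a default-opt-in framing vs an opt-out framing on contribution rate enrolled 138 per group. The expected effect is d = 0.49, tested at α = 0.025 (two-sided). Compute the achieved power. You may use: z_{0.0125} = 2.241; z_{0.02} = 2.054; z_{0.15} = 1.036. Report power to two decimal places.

For two equal groups, power = Φ(d·√(n/2) − z_{α/2}).
d·√(n/2) = 0.49 × √(138/2) = 0.49 × 8.307 = 4.070.
z_β = 4.070 − 2.241 = 1.829.
Power = Φ(1.829) = 0.966.

power ≈ 0.97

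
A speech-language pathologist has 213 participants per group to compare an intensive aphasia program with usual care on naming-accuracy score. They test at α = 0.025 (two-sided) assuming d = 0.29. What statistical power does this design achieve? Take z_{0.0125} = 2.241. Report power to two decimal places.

power ≈ 0.77

For two equal groups, power = Φ(d·√(n/2) − z_{α/2}).
d·√(n/2) = 0.29 × √(213/2) = 0.29 × 10.320 = 2.993.
z_β = 2.993 − 2.241 = 0.752.
Power = Φ(0.752) = 0.774.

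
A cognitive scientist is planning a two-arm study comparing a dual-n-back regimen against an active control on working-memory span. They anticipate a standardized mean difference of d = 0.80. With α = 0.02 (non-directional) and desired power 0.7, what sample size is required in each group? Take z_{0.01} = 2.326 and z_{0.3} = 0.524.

For two independent groups with equal n: n = 2·((z_{α/2} + z_β) / d)².
z_{α/2} + z_β = 2.326 + 0.524 = 2.850.
n = 2 × (2.850 / 0.80)² = 2 × 3.562² = 2 × 12.69 = 25.4.
Round up to the next whole participant.

n = 26 per group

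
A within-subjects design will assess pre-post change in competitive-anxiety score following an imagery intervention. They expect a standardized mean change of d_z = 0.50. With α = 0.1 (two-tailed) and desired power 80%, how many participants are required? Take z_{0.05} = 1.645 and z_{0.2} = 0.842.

n = 25 pairs

For a paired (one-sample on differences) test: n = ((z_{α/2} + z_β) / d)².
z_{α/2} + z_β = 1.645 + 0.842 = 2.487.
n = (2.487 / 0.50)² = 4.974² = 24.74.
Round up.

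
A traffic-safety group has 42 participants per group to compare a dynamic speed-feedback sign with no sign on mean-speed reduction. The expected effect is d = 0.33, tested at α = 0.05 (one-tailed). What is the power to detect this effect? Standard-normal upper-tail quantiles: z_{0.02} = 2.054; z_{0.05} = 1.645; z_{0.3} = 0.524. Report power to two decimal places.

For two equal groups, power = Φ(d·√(n/2) − z_{α}).
d·√(n/2) = 0.33 × √(42/2) = 0.33 × 4.583 = 1.512.
z_β = 1.512 − 1.645 = -0.133.
Power = Φ(-0.133) = 0.447.

power ≈ 0.45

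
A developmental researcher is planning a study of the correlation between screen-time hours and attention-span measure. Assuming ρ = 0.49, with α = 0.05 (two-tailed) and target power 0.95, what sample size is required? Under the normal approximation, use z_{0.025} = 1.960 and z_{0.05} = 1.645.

n = 49

Fisher's z: C = ½·ln((1+r)/(1−r)) = ½·ln(2.9216) = 0.5361.
n = ((z_{α/2} + z_β)/C)² + 3.
(1.960 + 1.645) / 0.5361 = 3.605 / 0.5361 = 6.724.
n = 6.724² + 3 = 45.22 + 3 = 48.2.
Round up.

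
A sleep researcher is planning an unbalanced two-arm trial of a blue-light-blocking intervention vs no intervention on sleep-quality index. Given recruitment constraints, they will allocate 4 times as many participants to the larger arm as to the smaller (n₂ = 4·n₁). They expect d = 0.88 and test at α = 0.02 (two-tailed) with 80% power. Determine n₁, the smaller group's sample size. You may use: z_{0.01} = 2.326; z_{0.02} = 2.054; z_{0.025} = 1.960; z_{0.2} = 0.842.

n₁ = 17

With allocation ratio k = n₂/n₁ = 4, Var(x̄₁−x̄₂) = σ²(1/n₁ + 1/(k·n₁)) = σ²·(k+1)/(k·n₁).
So n₁ = (1 + 1/k)·((z_{α/2} + z_β)/d)² = 1.250 × (3.168/0.88)².
n₁ = 1.250 × 12.96 = 16.2.
Round up: n₁ = 17, giving n₂ = 4 × 17 = 68.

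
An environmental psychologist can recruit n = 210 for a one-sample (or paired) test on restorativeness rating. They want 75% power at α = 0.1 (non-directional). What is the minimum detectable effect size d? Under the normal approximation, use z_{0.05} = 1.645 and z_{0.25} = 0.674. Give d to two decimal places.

For a single sample (or paired design) of n = 210: d_min = (z_{α/2} + z_β)/√n.
z-sum = 1.645 + 0.674 = 2.319.
d_min = 2.319 / √210 = 2.319 / 14.491 = 0.160.

d_min ≈ 0.16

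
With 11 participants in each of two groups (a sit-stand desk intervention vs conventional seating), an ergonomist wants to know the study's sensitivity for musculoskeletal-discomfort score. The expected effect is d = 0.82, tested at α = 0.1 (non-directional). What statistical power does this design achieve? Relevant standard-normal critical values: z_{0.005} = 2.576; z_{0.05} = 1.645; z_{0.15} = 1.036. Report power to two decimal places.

For two equal groups, power = Φ(d·√(n/2) − z_{α/2}).
d·√(n/2) = 0.82 × √(11/2) = 0.82 × 2.345 = 1.923.
z_β = 1.923 − 1.645 = 0.278.
Power = Φ(0.278) = 0.610.

power ≈ 0.61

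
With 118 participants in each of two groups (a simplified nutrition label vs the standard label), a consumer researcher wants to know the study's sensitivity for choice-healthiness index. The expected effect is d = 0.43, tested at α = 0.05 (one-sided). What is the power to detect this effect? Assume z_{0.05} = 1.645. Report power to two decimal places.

power ≈ 0.95

For two equal groups, power = Φ(d·√(n/2) − z_{α}).
d·√(n/2) = 0.43 × √(118/2) = 0.43 × 7.681 = 3.303.
z_β = 3.303 − 1.645 = 1.658.
Power = Φ(1.658) = 0.951.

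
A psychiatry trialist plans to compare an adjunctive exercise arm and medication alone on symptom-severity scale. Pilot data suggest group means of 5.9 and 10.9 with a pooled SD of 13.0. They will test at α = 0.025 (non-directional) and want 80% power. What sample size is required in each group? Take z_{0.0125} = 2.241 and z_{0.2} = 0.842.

n = 129 per group

Cohen's d = |M₁ − M₂| / SD_pooled = |5.9 − 10.9| / 13.0 = 5.0 / 13.0 = 0.385.
For two independent groups with equal n: n = 2·((z_{α/2} + z_β) / d)².
z_{α/2} + z_β = 2.241 + 0.842 = 3.083.
n = 2 × (3.083 / 0.385)² = 2 × 8.008² = 2 × 64.12 = 128.2.
Round up to the next whole participant.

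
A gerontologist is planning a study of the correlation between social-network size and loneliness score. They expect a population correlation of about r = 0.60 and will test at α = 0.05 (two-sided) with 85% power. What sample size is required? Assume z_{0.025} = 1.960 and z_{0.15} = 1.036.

Fisher's z: C = ½·ln((1+r)/(1−r)) = ½·ln(4.0000) = 0.6931.
n = ((z_{α/2} + z_β)/C)² + 3.
(1.960 + 1.036) / 0.6931 = 2.996 / 0.6931 = 4.323.
n = 4.323² + 3 = 18.68 + 3 = 21.7.
Round up.

n = 22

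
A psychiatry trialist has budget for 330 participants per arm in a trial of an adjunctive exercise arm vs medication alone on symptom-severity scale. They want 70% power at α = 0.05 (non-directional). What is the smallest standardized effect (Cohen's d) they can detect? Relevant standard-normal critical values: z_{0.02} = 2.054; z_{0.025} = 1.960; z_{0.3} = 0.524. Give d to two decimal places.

d_min ≈ 0.19

For two independent groups of n = 330 each: d_min = (z_{α/2} + z_β)·√(2/n).
z-sum = 1.960 + 0.524 = 2.484.
d_min = 2.484 × √(2/330) = 2.484 × 0.0778 = 0.193.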